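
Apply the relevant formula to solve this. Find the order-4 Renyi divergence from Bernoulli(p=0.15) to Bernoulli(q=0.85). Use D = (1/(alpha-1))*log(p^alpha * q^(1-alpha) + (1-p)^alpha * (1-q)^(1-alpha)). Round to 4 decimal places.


Renyi divergence of order alpha between Bernoulli distributions:
D = (1/(alpha-1))*log(p^alpha * q^(1-alpha) + (1-p)^alpha * (1-q)^(1-alpha)).
alpha = 4, p = 0.15, q = 0.85.
p^alpha * q^(1-alpha) = 0.15^4 * 0.85^-3 = 0.000824.
(1-p)^alpha * (1-q)^(1-alpha) = 0.85^4 * 0.15^-3 = 154.668519.
sum = 0.000824 + 154.668519 = 154.669343.
D = (1/3)*log(154.669343) = 1.6804

1.6804


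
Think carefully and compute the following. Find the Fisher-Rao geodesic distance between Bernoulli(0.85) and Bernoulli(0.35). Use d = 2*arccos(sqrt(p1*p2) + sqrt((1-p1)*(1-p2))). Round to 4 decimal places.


Geodesic distance on Bernoulli manifold:
d(p1,p2) = 2*arccos(sqrt(p1*p2) + sqrt((1-p1)*(1-p2))).
sqrt(p1*p2) = sqrt(0.85*0.35) = 0.545436.
sqrt((1-p1)*(1-p2)) = sqrt(0.15*0.65) = 0.31225.
arg = 0.545436 + 0.31225 = 0.857686.
d = 2*arccos(0.857686) = 1.0801

1.0801


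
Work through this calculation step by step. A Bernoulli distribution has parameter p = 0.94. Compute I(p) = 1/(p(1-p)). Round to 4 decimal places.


For Bernoulli(p), Fisher information is I(p) = 1/(p*(1-p)).
p = 0.94, 1-p = 0.06.
p*(1-p) = 0.0564.
I(p) = 1/0.0564 = 17.7305

17.7305


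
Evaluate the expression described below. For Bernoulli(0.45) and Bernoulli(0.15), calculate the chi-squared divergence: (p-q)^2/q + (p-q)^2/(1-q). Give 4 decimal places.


Chi-squared divergence between Bernoulli distributions:
chi^2 = (p-q)^2/q + (p-q)^2/(1-q).
p = 0.45, q = 0.15, p-q = 0.3.
(p-q)^2 = 0.09.
term1 = 0.09/0.15 = 0.6.
term2 = 0.09/0.85 = 0.105882.
chi^2 = 0.6 + 0.105882 = 0.7059

0.7059


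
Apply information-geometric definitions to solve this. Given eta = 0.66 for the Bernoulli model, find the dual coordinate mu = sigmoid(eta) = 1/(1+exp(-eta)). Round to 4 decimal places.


Dual coordinate (expectation parameter) for Bernoulli:
mu = 1/(1+exp(-eta)).
eta = 0.66.
exp(-eta) = exp(-0.66) = 0.516851.
mu = 1/(1+0.516851) = 0.6593

0.6593


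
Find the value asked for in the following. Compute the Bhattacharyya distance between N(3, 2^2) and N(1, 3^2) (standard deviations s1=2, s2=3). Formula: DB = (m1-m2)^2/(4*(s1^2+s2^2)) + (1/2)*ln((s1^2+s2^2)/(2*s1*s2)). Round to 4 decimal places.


Bhattacharyya distance between two Gaussians:
DB = (m1-m2)^2/(4*(s1^2+s2^2)) + (1/2)*ln((s1^2+s2^2)/(2*s1*s2)).
(m1-m2)^2 = (2)^2 = 4.
s1^2+s2^2 = 4 + 9 = 13.
term1 = 4/52 = 0.076923.
term2 = 0.5*ln(13/12.0) = 0.040021.
DB = 0.076923 + 0.040021 = 0.1169

0.1169


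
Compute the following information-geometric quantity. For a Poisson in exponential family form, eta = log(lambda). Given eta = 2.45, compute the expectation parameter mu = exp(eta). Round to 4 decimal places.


Expectation parameter for Poisson exponential family:
mu = exp(eta).
eta = 2.45.
mu = exp(2.45) = 11.5883

11.5883


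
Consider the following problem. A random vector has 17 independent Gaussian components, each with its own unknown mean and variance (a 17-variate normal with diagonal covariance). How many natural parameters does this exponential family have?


Exponential family dimension calculation:
Each univariate normal has two natural parameters (mu/sigma^2 and -1/(2 sigma^2)).
With 17 independent components, dim = 2 * 17 = 34.

34


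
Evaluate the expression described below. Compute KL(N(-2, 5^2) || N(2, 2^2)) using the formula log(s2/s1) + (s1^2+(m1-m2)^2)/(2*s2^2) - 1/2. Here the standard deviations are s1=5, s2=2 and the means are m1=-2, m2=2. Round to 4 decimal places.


KL divergence between normal distributions:
KL = log(s2/s1) + (s1^2 + (m1-m2)^2)/(2*s2^2) - 1/2.
log(2/5) = -0.916291.
(5^2 + (-2-2)^2)/(2*2^2) = (25 + 16)/8 = 5.125.
KL = -0.916291 + 5.125 - 0.5 = 3.7087

3.7087


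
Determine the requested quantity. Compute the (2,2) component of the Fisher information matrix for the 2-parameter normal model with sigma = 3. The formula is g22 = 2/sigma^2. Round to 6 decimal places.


For the 2-parameter normal family, the Fisher metric has:
  g11 = 1/sigma^2, g22 = 2/sigma^2.
sigma = 3, sigma^2 = 9.
g22 = 0.222222

0.222222


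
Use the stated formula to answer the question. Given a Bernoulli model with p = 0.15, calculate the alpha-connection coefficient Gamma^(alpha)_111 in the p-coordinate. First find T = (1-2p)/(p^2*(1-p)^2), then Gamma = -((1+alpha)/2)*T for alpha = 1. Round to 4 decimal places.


Skewness (Amari-Chentsov) tensor: T = (1-2p)/(p^2*(1-p)^2).
p = 0.15, 1-2p = 0.7, p^2 = 0.0225, (1-p)^2 = 0.7225.
T = 0.7/(0.0225 * 0.7225) = 43.060361.
In the p-coordinate, Gamma^(alpha) = Gamma^(0) - (alpha/2)*T with Gamma^(0) = (1/2)*g'(p) = -T/2,
so Gamma^(alpha) = -((1+alpha)/2)*T.
alpha = 1, -(1+alpha)/2 = -1.0.
Gamma = -1.0 * 43.060361 = -43.0604

-43.0604


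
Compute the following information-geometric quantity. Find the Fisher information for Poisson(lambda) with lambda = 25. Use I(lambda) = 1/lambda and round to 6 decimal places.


Fisher information for Poisson: I(lambda) = 1/lambda.
lambda = 25.
I(lambda) = 1/25 = 0.040000

0.040000


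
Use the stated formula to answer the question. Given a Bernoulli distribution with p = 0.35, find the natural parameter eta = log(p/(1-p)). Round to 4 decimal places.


Natural parameter for Bernoulli: eta = log(p/(1-p)).
p = 0.35, 1-p = 0.65.
p/(1-p) = 0.538462.
eta = log(0.538462) = -0.6190

-0.6190


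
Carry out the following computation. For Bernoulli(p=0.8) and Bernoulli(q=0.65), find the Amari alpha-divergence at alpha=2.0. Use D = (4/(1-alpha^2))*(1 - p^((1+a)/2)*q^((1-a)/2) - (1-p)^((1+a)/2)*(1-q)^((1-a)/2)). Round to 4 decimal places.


Amari alpha-divergence:
D = (4/(1-alpha^2))*(1 - p^((1+a)/2)*q^((1-a)/2) - (1-p)^((1+a)/2)*(1-q)^((1-a)/2)).
alpha = 2.0, p = 0.8, q = 0.65.
e1 = (1+alpha)/2 = 1.5, e2 = (1-alpha)/2 = -0.5.
t1 = p^e1 * q^e2 = 0.8^1.5 * 0.65^-0.5 = 0.88752.
t2 = (1-p)^e1 * (1-q)^e2 = 0.2^1.5 * 0.35^-0.5 = 0.151186.
4/(1-alpha^2) = -1.333333.
D = -1.333333*(1 - 0.88752 - 0.151186) = 0.0516

0.0516


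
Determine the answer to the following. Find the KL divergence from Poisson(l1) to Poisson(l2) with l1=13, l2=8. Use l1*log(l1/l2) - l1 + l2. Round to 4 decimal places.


KL divergence for Poisson:
KL = l1*log(l1/l2) - l1 + l2.
l1 = 13, l2 = 8.
log(13/8) = 0.485508.
l1*log(l1/l2) = 13 * 0.485508 = 6.311602.
KL = 6.311602 - 13 + 8 = 1.3116

1.3116


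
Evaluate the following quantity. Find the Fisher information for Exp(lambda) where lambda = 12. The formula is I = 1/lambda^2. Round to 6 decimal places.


Fisher information for exponential: I(lambda) = 1/lambda^2.
lambda = 12, lambda^2 = 144.
I = 1/144 = 0.006944

0.006944


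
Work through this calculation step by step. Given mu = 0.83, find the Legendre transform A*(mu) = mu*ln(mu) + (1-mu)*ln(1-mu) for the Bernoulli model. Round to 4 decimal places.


Legendre transform for Bernoulli:
A*(mu) = mu*log(mu) + (1-mu)*log(1-mu).
mu = 0.83, 1-mu = 0.17.
mu*log(mu) = 0.83*log(0.83) = -0.154654.
(1-mu)*log(1-mu) = 0.17*log(0.17) = -0.301233.
A* = -0.154654 + -0.301233 = -0.4559

-0.4559


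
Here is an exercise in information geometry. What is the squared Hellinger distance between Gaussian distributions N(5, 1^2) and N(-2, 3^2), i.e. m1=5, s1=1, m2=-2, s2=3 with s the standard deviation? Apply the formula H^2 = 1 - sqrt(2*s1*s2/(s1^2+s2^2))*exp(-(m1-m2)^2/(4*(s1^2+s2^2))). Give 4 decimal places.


Squared Hellinger distance for Gaussians:
H^2 = 1 - sqrt(2*s1*s2/(s1^2+s2^2)) * exp(-(m1-m2)^2/(4*(s1^2+s2^2))).
s1^2 = 1, s2^2 = 9, s1^2+s2^2 = 10.
sqrt(2*1*3/(10)) = 0.774597.
(m1-m2)^2 = (7)^2 = 49.
exp(-49/(4*10)) = exp(-1.225) = 0.293758.
H^2 = 1 - 0.774597*0.293758 = 0.7725

0.7725


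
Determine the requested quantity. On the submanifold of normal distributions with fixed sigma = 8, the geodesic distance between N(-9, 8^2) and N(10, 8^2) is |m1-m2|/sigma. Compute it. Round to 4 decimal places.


On the fixed-variance normal subfamily, geodesic distance = |m1-m2|/sigma.
|-9 - 10| = 19.
sigma = 8.
d = 19/8 = 2.3750

2.3750


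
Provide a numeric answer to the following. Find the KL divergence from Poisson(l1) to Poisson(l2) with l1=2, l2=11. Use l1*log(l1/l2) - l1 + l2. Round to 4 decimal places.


KL divergence for Poisson:
KL = l1*log(l1/l2) - l1 + l2.
l1 = 2, l2 = 11.
log(2/11) = -1.704748.
l1*log(l1/l2) = 2 * -1.704748 = -3.409496.
KL = -3.409496 - 2 + 11 = 5.5905

5.5905


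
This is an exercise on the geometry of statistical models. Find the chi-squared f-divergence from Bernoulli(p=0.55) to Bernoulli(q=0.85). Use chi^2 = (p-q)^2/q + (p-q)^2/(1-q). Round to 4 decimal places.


Chi-squared divergence between Bernoulli distributions:
chi^2 = (p-q)^2/q + (p-q)^2/(1-q).
p = 0.55, q = 0.85, p-q = -0.3.
(p-q)^2 = 0.09.
term1 = 0.09/0.85 = 0.105882.
term2 = 0.09/0.15 = 0.6.
chi^2 = 0.105882 + 0.6 = 0.7059

0.7059


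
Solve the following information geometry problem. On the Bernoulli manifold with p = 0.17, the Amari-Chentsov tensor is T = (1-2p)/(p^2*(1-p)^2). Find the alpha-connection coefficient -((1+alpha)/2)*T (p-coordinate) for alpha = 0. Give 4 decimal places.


Skewness (Amari-Chentsov) tensor: T = (1-2p)/(p^2*(1-p)^2).
p = 0.17, 1-2p = 0.66, p^2 = 0.0289, (1-p)^2 = 0.6889.
T = 0.66/(0.0289 * 0.6889) = 33.150487.
In the p-coordinate, Gamma^(alpha) = Gamma^(0) - (alpha/2)*T with Gamma^(0) = (1/2)*g'(p) = -T/2,
so Gamma^(alpha) = -((1+alpha)/2)*T.
alpha = 0, -(1+alpha)/2 = -0.5.
Gamma = -0.5 * 33.150487 = -16.5752

-16.5752


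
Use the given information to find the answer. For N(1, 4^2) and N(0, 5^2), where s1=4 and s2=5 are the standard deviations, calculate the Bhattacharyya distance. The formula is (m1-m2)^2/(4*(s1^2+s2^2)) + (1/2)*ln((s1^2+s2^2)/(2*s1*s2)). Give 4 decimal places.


Bhattacharyya distance between two Gaussians:
DB = (m1-m2)^2/(4*(s1^2+s2^2)) + (1/2)*ln((s1^2+s2^2)/(2*s1*s2)).
(m1-m2)^2 = (1)^2 = 1.
s1^2+s2^2 = 16 + 25 = 41.
term1 = 1/164 = 0.006098.
term2 = 0.5*ln(41/40.0) = 0.012346.
DB = 0.006098 + 0.012346 = 0.0184

0.0184


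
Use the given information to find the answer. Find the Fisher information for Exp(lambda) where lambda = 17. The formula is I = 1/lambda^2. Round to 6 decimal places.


Fisher information for exponential: I(lambda) = 1/lambda^2.
lambda = 17, lambda^2 = 289.
I = 1/289 = 0.003460

0.003460


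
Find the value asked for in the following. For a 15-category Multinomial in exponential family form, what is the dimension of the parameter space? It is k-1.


Exponential family dimension calculation:
For Multinomial with k=15 categories, dim = k-1 = 14.

14


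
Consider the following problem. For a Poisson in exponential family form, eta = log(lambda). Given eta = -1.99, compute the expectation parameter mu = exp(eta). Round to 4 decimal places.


Expectation parameter for Poisson exponential family:
mu = exp(eta).
eta = -1.99.
mu = exp(-1.99) = 0.1367

0.1367


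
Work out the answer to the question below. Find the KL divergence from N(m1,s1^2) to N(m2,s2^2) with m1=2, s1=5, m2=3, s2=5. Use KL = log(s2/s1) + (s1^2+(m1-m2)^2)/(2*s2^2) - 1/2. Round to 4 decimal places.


KL divergence between normal distributions:
KL = log(s2/s1) + (s1^2 + (m1-m2)^2)/(2*s2^2) - 1/2.
log(5/5) = 0.0.
(5^2 + (2-3)^2)/(2*5^2) = (25 + 1)/50 = 0.52.
KL = 0.0 + 0.52 - 0.5 = 0.0200

0.0200


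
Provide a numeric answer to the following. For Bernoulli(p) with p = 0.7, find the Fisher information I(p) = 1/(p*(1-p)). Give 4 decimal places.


For Bernoulli(p), Fisher information is I(p) = 1/(p*(1-p)).
p = 0.7, 1-p = 0.3.
p*(1-p) = 0.21.
I(p) = 1/0.21 = 4.7619

4.7619


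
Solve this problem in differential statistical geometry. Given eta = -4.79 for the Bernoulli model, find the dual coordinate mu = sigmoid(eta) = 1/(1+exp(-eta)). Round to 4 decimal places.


Dual coordinate (expectation parameter) for Bernoulli:
mu = 1/(1+exp(-eta)).
eta = -4.79.
exp(-eta) = exp(4.79) = 120.301369.
mu = 1/(1+120.301369) = 0.0082

0.0082


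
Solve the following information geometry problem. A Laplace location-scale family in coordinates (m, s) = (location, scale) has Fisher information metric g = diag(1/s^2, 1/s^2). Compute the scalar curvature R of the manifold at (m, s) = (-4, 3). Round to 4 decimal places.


The metric has the form g = (A dm^2 + B ds^2)/s^2 with A = 1, B = 1.
Substitute u = sqrt(A/B)*m: g = B*(du^2 + ds^2)/s^2, i.e. B times the
Poincare upper half-plane metric, which has constant Gaussian curvature -1.
Scaling a 2D metric by a constant c divides the Gaussian curvature by c,
so K = -1/B = -1/(1) = -1.0000 everywhere (the point (m, s) = (-4, 3) is irrelevant:
the curvature is constant).
Scalar curvature in dimension 2: R = 2K = -2/(1) = -2.0000.

-2.0000


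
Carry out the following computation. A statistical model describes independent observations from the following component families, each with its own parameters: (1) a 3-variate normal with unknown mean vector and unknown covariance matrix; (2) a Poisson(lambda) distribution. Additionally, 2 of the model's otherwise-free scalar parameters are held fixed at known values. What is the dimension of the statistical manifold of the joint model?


The dimension of a statistical manifold equals the number of free
(independent) real parameters of the model. For a product of independent
blocks the parameter counts add.
- 3-variate normal: 3 (mean) + 3*4/2 = 6 (symmetric covariance) = 9.
- Poisson (lambda): 1.
Total = 9 + 1 = 10.
2 parameter(s) fixed at known values: 10 - 2 = 8.
Dimension = 8

8


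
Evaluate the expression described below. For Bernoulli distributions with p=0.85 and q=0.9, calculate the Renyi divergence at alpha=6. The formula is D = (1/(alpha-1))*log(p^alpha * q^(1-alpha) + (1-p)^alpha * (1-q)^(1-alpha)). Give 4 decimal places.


Renyi divergence of order alpha between Bernoulli distributions:
D = (1/(alpha-1))*log(p^alpha * q^(1-alpha) + (1-p)^alpha * (1-q)^(1-alpha)).
alpha = 6, p = 0.85, q = 0.9.
p^alpha * q^(1-alpha) = 0.85^6 * 0.9^-5 = 0.638706.
(1-p)^alpha * (1-q)^(1-alpha) = 0.15^6 * 0.1^-5 = 1.139063.
sum = 0.638706 + 1.139063 = 1.777769.
D = (1/5)*log(1.777769) = 0.1151

0.1151


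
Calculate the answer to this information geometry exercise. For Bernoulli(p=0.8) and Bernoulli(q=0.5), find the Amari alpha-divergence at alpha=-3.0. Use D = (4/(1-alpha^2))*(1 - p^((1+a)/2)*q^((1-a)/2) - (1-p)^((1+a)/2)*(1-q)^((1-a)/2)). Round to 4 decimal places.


Amari alpha-divergence:
D = (4/(1-alpha^2))*(1 - p^((1+a)/2)*q^((1-a)/2) - (1-p)^((1+a)/2)*(1-q)^((1-a)/2)).
alpha = -3.0, p = 0.8, q = 0.5.
e1 = (1+alpha)/2 = -1.0, e2 = (1-alpha)/2 = 2.0.
t1 = p^e1 * q^e2 = 0.8^-1.0 * 0.5^2.0 = 0.3125.
t2 = (1-p)^e1 * (1-q)^e2 = 0.2^-1.0 * 0.5^2.0 = 1.25.
4/(1-alpha^2) = -0.5.
D = -0.5*(1 - 0.3125 - 1.25) = 0.2813

0.2813


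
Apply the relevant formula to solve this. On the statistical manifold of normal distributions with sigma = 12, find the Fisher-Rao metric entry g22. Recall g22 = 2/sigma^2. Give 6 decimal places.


For the 2-parameter normal family, the Fisher metric has:
  g11 = 1/sigma^2, g22 = 2/sigma^2.
sigma = 12, sigma^2 = 144.
g22 = 0.013889

0.013889


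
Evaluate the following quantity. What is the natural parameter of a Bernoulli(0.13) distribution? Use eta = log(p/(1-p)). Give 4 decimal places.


Natural parameter for Bernoulli: eta = log(p/(1-p)).
p = 0.13, 1-p = 0.87.
p/(1-p) = 0.149425.
eta = log(0.149425) = -1.9010

-1.9010


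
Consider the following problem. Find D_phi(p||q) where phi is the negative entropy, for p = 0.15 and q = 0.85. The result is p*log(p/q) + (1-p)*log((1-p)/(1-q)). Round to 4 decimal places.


Bregman divergence with negative entropy generator:
D = p*log(p/q) + (1-p)*log((1-p)/(1-q)).
p = 0.15, q = 0.85.
p*log(p/q) = 0.15*log(0.15/0.85) = -0.26019.
(1-p)*log((1-p)/(1-q)) = 0.85*log(0.85/0.15) = 1.474411.
D = -0.26019 + 1.474411 = 1.2142

1.2142


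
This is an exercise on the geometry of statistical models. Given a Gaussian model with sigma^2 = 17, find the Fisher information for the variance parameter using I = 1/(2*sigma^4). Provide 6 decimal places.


Fisher information for variance: I(sigma^2) = 1/(2*sigma^4).
sigma^2 = 17, so sigma^4 = 289.
I = 1/(2*289) = 1/578 = 0.001730

0.001730


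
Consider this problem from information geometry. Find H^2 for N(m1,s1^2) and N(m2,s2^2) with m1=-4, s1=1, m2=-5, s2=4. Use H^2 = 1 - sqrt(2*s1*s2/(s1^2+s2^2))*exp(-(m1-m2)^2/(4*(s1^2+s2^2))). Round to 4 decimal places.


Squared Hellinger distance for Gaussians:
H^2 = 1 - sqrt(2*s1*s2/(s1^2+s2^2)) * exp(-(m1-m2)^2/(4*(s1^2+s2^2))).
s1^2 = 1, s2^2 = 16, s1^2+s2^2 = 17.
sqrt(2*1*4/(17)) = 0.685994.
(m1-m2)^2 = (1)^2 = 1.
exp(-1/(4*17)) = exp(-0.014706) = 0.985402.
H^2 = 1 - 0.685994*0.985402 = 0.3240

0.3240


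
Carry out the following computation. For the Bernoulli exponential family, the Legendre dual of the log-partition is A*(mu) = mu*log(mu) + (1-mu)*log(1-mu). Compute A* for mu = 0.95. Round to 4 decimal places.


Legendre transform for Bernoulli:
A*(mu) = mu*log(mu) + (1-mu)*log(1-mu).
mu = 0.95, 1-mu = 0.05.
mu*log(mu) = 0.95*log(0.95) = -0.048729.
(1-mu)*log(1-mu) = 0.05*log(0.05) = -0.149787.
A* = -0.048729 + -0.149787 = -0.1985

-0.1985


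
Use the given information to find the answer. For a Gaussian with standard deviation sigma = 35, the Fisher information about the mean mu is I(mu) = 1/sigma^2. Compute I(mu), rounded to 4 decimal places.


The Fisher information for the mean of a normal distribution is I(mu) = 1/sigma^2.
sigma = 35, so sigma^2 = 1225.
I(mu) = 1/1225 = 0.0008

0.0008


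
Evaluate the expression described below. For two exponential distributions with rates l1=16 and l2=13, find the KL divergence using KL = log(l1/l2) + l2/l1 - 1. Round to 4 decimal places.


KL divergence for exponential family:
KL = log(l1/l2) + l2/l1 - 1.
log(16/13) = 0.207639.
13/16 = 0.8125.
KL = 0.207639 + 0.8125 - 1 = 0.0201

0.0201


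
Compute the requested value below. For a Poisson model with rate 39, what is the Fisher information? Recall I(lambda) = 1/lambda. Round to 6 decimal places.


Fisher information for Poisson: I(lambda) = 1/lambda.
lambda = 39.
I(lambda) = 1/39 = 0.025641

0.025641


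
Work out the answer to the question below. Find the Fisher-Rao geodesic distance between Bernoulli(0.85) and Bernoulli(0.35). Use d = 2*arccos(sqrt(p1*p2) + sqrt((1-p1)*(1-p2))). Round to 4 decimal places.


Geodesic distance on Bernoulli manifold:
d(p1,p2) = 2*arccos(sqrt(p1*p2) + sqrt((1-p1)*(1-p2))).
sqrt(p1*p2) = sqrt(0.85*0.35) = 0.545436.
sqrt((1-p1)*(1-p2)) = sqrt(0.15*0.65) = 0.31225.
arg = 0.545436 + 0.31225 = 0.857686.
d = 2*arccos(0.857686) = 1.0801

1.0801


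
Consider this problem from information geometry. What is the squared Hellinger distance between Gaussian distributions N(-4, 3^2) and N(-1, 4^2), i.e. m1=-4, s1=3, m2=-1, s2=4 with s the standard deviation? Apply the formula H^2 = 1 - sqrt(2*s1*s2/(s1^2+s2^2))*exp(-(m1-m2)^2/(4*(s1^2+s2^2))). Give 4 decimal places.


Squared Hellinger distance for Gaussians:
H^2 = 1 - sqrt(2*s1*s2/(s1^2+s2^2)) * exp(-(m1-m2)^2/(4*(s1^2+s2^2))).
s1^2 = 9, s2^2 = 16, s1^2+s2^2 = 25.
sqrt(2*3*4/(25)) = 0.979796.
(m1-m2)^2 = (-3)^2 = 9.
exp(-9/(4*25)) = exp(-0.09) = 0.913931.
H^2 = 1 - 0.979796*0.913931 = 0.1045

0.1045


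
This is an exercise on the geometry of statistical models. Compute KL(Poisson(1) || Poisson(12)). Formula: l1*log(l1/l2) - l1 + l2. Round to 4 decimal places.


KL divergence for Poisson:
KL = l1*log(l1/l2) - l1 + l2.
l1 = 1, l2 = 12.
log(1/12) = -2.484907.
l1*log(l1/l2) = 1 * -2.484907 = -2.484907.
KL = -2.484907 - 1 + 12 = 8.5151

8.5151


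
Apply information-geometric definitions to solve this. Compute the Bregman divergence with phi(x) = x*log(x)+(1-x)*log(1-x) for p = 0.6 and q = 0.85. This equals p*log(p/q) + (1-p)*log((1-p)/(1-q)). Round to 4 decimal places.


Bregman divergence with negative entropy generator:
D = p*log(p/q) + (1-p)*log((1-p)/(1-q)).
p = 0.6, q = 0.85.
p*log(p/q) = 0.6*log(0.6/0.85) = -0.208984.
(1-p)*log((1-p)/(1-q)) = 0.4*log(0.4/0.15) = 0.392332.
D = -0.208984 + 0.392332 = 0.1833

0.1833


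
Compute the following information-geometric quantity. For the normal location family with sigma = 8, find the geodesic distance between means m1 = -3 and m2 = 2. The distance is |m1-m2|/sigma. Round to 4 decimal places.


On the fixed-variance normal subfamily, geodesic distance = |m1-m2|/sigma.
|-3 - 2| = 5.
sigma = 8.
d = 5/8 = 0.6250

0.6250


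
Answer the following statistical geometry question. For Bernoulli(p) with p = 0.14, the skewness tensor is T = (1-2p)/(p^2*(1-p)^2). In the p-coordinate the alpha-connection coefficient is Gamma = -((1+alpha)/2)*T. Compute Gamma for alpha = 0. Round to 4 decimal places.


Skewness (Amari-Chentsov) tensor: T = (1-2p)/(p^2*(1-p)^2).
p = 0.14, 1-2p = 0.72, p^2 = 0.0196, (1-p)^2 = 0.7396.
T = 0.72/(0.0196 * 0.7396) = 49.668326.
In the p-coordinate, Gamma^(alpha) = Gamma^(0) - (alpha/2)*T with Gamma^(0) = (1/2)*g'(p) = -T/2,
so Gamma^(alpha) = -((1+alpha)/2)*T.
alpha = 0, -(1+alpha)/2 = -0.5.
Gamma = -0.5 * 49.668326 = -24.8342

-24.8342


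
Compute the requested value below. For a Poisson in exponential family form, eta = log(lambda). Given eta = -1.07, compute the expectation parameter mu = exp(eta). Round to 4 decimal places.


Expectation parameter for Poisson exponential family:
mu = exp(eta).
eta = -1.07.
mu = exp(-1.07) = 0.3430

0.3430


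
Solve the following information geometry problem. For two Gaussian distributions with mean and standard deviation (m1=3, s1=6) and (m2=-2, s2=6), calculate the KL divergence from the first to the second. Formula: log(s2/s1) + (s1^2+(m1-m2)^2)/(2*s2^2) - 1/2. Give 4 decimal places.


KL divergence between normal distributions:
KL = log(s2/s1) + (s1^2 + (m1-m2)^2)/(2*s2^2) - 1/2.
log(6/6) = 0.0.
(6^2 + (3--2)^2)/(2*6^2) = (36 + 25)/72 = 0.847222.
KL = 0.0 + 0.847222 - 0.5 = 0.3472

0.3472


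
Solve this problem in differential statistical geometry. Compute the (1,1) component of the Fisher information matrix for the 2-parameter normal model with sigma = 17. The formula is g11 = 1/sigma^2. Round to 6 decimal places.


For the 2-parameter normal family, the Fisher metric has:
  g11 = 1/sigma^2, g22 = 2/sigma^2.
sigma = 17, sigma^2 = 289.
g11 = 0.003460

0.003460


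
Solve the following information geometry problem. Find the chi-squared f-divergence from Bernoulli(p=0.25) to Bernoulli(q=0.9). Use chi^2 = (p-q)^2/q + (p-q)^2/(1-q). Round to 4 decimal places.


Chi-squared divergence between Bernoulli distributions:
chi^2 = (p-q)^2/q + (p-q)^2/(1-q).
p = 0.25, q = 0.9, p-q = -0.65.
(p-q)^2 = 0.4225.
term1 = 0.4225/0.9 = 0.469444.
term2 = 0.4225/0.1 = 4.225.
chi^2 = 0.469444 + 4.225 = 4.6944

4.6944


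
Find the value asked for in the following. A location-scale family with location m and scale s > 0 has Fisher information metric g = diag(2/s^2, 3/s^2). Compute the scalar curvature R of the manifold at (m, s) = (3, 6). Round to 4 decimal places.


The metric has the form g = (A dm^2 + B ds^2)/s^2 with A = 2, B = 3.
Substitute u = sqrt(A/B)*m: g = B*(du^2 + ds^2)/s^2, i.e. B times the
Poincare upper half-plane metric, which has constant Gaussian curvature -1.
Scaling a 2D metric by a constant c divides the Gaussian curvature by c,
so K = -1/B = -1/(3) = -0.3333 everywhere (the point (m, s) = (3, 6) is irrelevant:
the curvature is constant).
Scalar curvature in dimension 2: R = 2K = -2/(3) = -0.6667.

-0.6667


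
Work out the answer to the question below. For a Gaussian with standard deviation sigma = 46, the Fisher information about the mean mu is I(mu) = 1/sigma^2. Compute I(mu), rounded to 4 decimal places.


The Fisher information for the mean of a normal distribution is I(mu) = 1/sigma^2.
sigma = 46, so sigma^2 = 2116.
I(mu) = 1/2116 = 0.0005

0.0005


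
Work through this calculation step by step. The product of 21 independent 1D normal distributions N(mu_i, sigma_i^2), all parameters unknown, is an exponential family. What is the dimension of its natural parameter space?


Exponential family dimension calculation:
Each univariate normal has two natural parameters (mu/sigma^2 and -1/(2 sigma^2)).
With 21 independent components, dim = 2 * 21 = 42.

42


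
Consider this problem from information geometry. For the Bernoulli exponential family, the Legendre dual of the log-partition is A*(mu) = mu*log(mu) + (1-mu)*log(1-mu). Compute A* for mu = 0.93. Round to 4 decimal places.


Legendre transform for Bernoulli:
A*(mu) = mu*log(mu) + (1-mu)*log(1-mu).
mu = 0.93, 1-mu = 0.07.
mu*log(mu) = 0.93*log(0.93) = -0.067491.
(1-mu)*log(1-mu) = 0.07*log(0.07) = -0.186148.
A* = -0.067491 + -0.186148 = -0.2536

-0.2536


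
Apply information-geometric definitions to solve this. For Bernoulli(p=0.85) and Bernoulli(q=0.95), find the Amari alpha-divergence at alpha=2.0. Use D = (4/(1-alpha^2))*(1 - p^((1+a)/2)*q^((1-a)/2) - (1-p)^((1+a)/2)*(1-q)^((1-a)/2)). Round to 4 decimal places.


Amari alpha-divergence:
D = (4/(1-alpha^2))*(1 - p^((1+a)/2)*q^((1-a)/2) - (1-p)^((1+a)/2)*(1-q)^((1-a)/2)).
alpha = 2.0, p = 0.85, q = 0.95.
e1 = (1+alpha)/2 = 1.5, e2 = (1-alpha)/2 = -0.5.
t1 = p^e1 * q^e2 = 0.85^1.5 * 0.95^-0.5 = 0.80402.
t2 = (1-p)^e1 * (1-q)^e2 = 0.15^1.5 * 0.05^-0.5 = 0.259808.
4/(1-alpha^2) = -1.333333.
D = -1.333333*(1 - 0.80402 - 0.259808) = 0.0851

0.0851


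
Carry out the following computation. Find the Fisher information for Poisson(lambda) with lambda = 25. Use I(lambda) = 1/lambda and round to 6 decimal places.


Fisher information for Poisson: I(lambda) = 1/lambda.
lambda = 25.
I(lambda) = 1/25 = 0.040000

0.040000


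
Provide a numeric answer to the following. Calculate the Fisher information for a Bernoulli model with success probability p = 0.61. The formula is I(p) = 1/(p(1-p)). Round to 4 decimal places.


For Bernoulli(p), Fisher information is I(p) = 1/(p*(1-p)).
p = 0.61, 1-p = 0.39.
p*(1-p) = 0.2379.
I(p) = 1/0.2379 = 4.2034

4.2034


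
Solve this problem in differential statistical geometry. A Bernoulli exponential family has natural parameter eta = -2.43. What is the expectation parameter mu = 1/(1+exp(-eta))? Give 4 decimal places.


Dual coordinate (expectation parameter) for Bernoulli:
mu = 1/(1+exp(-eta)).
eta = -2.43.
exp(-eta) = exp(2.43) = 11.358882.
mu = 1/(1+11.358882) = 0.0809

0.0809


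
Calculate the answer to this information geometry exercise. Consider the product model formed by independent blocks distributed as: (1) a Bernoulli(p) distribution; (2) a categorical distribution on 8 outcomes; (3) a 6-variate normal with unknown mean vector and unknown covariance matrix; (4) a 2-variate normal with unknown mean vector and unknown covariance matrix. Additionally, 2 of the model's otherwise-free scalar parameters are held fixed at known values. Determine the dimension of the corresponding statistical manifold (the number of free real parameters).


The dimension of a statistical manifold equals the number of free
(independent) real parameters of the model. For a product of independent
blocks the parameter counts add.
- Bernoulli (p): 1.
- categorical on 8 outcomes (probabilities sum to 1): 8-1 = 7.
- 6-variate normal: 6 (mean) + 6*7/2 = 21 (symmetric covariance) = 27.
- 2-variate normal: 2 (mean) + 2*3/2 = 3 (symmetric covariance) = 5.
Total = 1 + 7 + 27 + 5 = 40.
2 parameter(s) fixed at known values: 40 - 2 = 38.
Dimension = 38

38


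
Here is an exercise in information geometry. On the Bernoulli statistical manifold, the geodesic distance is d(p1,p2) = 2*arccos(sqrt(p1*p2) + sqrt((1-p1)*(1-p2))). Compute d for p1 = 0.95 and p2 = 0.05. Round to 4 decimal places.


Geodesic distance on Bernoulli manifold:
d(p1,p2) = 2*arccos(sqrt(p1*p2) + sqrt((1-p1)*(1-p2))).
sqrt(p1*p2) = sqrt(0.95*0.05) = 0.217945.
sqrt((1-p1)*(1-p2)) = sqrt(0.05*0.95) = 0.217945.
arg = 0.217945 + 0.217945 = 0.43589.
d = 2*arccos(0.43589) = 2.2395

2.2395


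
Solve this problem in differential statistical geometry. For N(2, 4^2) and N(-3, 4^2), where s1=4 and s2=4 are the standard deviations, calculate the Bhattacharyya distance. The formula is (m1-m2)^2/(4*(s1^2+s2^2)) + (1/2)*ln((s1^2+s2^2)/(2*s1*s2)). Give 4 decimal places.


Bhattacharyya distance between two Gaussians:
DB = (m1-m2)^2/(4*(s1^2+s2^2)) + (1/2)*ln((s1^2+s2^2)/(2*s1*s2)).
(m1-m2)^2 = (5)^2 = 25.
s1^2+s2^2 = 16 + 16 = 32.
term1 = 25/128 = 0.195312.
term2 = 0.5*ln(32/32.0) = 0.0.
DB = 0.195312 + 0.0 = 0.1953

0.1953


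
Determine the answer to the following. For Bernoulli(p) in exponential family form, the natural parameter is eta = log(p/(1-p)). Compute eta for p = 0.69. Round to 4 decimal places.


Natural parameter for Bernoulli: eta = log(p/(1-p)).
p = 0.69, 1-p = 0.31.
p/(1-p) = 2.225806.
eta = log(2.225806) = 0.8001

0.8001


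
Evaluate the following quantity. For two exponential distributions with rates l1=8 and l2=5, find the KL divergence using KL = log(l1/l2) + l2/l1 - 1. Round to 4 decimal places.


KL divergence for exponential family:
KL = log(l1/l2) + l2/l1 - 1.
log(8/5) = 0.470004.
5/8 = 0.625.
KL = 0.470004 + 0.625 - 1 = 0.0950

0.0950


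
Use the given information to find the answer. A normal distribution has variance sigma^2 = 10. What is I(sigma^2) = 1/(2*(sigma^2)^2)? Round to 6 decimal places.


Fisher information for variance: I(sigma^2) = 1/(2*sigma^4).
sigma^2 = 10, so sigma^4 = 100.
I = 1/(2*100) = 1/200 = 0.005000

0.005000


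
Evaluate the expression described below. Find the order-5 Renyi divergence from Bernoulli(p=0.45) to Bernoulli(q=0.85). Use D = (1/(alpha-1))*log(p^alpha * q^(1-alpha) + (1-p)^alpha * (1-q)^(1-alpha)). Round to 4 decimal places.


Renyi divergence of order alpha between Bernoulli distributions:
D = (1/(alpha-1))*log(p^alpha * q^(1-alpha) + (1-p)^alpha * (1-q)^(1-alpha)).
alpha = 5, p = 0.45, q = 0.85.
p^alpha * q^(1-alpha) = 0.45^5 * 0.85^-4 = 0.03535.
(1-p)^alpha * (1-q)^(1-alpha) = 0.55^5 * 0.15^-4 = 99.414198.
sum = 0.03535 + 99.414198 = 99.449547.
D = (1/4)*log(99.449547) = 1.1499

1.1499


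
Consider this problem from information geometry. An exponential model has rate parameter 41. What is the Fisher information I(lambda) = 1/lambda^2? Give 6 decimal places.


Fisher information for exponential: I(lambda) = 1/lambda^2.
lambda = 41, lambda^2 = 1681.
I = 1/1681 = 0.000595

0.000595


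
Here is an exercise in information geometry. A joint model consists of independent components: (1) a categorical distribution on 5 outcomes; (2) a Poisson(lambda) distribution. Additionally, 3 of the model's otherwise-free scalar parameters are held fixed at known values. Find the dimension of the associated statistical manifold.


The dimension of a statistical manifold equals the number of free
(independent) real parameters of the model. For a product of independent
blocks the parameter counts add.
- categorical on 5 outcomes (probabilities sum to 1): 5-1 = 4.
- Poisson (lambda): 1.
Total = 4 + 1 = 5.
3 parameter(s) fixed at known values: 5 - 3 = 2.
Dimension = 2

2


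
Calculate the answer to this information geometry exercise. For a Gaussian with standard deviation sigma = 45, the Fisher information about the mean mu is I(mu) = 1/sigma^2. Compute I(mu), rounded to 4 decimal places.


The Fisher information for the mean of a normal distribution is I(mu) = 1/sigma^2.
sigma = 45, so sigma^2 = 2025.
I(mu) = 1/2025 = 0.0005

0.0005


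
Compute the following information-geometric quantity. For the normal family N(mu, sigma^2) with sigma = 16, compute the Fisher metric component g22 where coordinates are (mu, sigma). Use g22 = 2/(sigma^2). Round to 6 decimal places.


For the 2-parameter normal family, the Fisher metric has:
  g11 = 1/sigma^2, g22 = 2/sigma^2.
sigma = 16, sigma^2 = 256.
g22 = 0.007813

0.007813


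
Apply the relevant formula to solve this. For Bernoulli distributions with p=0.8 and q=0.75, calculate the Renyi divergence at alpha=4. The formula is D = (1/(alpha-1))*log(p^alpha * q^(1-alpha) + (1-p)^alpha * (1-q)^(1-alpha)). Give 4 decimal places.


Renyi divergence of order alpha between Bernoulli distributions:
D = (1/(alpha-1))*log(p^alpha * q^(1-alpha) + (1-p)^alpha * (1-q)^(1-alpha)).
alpha = 4, p = 0.8, q = 0.75.
p^alpha * q^(1-alpha) = 0.8^4 * 0.75^-3 = 0.970904.
(1-p)^alpha * (1-q)^(1-alpha) = 0.2^4 * 0.25^-3 = 0.1024.
sum = 0.970904 + 0.1024 = 1.073304.
D = (1/3)*log(1.073304) = 0.0236

0.0236


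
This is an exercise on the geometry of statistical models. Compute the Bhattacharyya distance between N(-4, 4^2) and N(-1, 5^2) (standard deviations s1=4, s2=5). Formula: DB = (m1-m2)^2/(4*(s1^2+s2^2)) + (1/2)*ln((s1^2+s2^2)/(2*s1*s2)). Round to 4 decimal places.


Bhattacharyya distance between two Gaussians:
DB = (m1-m2)^2/(4*(s1^2+s2^2)) + (1/2)*ln((s1^2+s2^2)/(2*s1*s2)).
(m1-m2)^2 = (-3)^2 = 9.
s1^2+s2^2 = 16 + 25 = 41.
term1 = 9/164 = 0.054878.
term2 = 0.5*ln(41/40.0) = 0.012346.
DB = 0.054878 + 0.012346 = 0.0672

0.0672


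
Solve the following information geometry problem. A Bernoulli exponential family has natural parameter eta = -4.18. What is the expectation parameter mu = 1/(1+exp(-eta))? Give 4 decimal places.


Dual coordinate (expectation parameter) for Bernoulli:
mu = 1/(1+exp(-eta)).
eta = -4.18.
exp(-eta) = exp(4.18) = 65.365853.
mu = 1/(1+65.365853) = 0.0151

0.0151


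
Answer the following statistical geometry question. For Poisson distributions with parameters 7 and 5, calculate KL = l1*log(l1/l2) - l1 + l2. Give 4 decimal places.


KL divergence for Poisson:
KL = l1*log(l1/l2) - l1 + l2.
l1 = 7, l2 = 5.
log(7/5) = 0.336472.
l1*log(l1/l2) = 7 * 0.336472 = 2.355306.
KL = 2.355306 - 7 + 5 = 0.3553

0.3553


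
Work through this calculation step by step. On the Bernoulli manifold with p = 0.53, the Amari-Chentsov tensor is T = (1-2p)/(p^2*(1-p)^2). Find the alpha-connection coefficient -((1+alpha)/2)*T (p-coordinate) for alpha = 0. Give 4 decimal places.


Skewness (Amari-Chentsov) tensor: T = (1-2p)/(p^2*(1-p)^2).
p = 0.53, 1-2p = -0.06, p^2 = 0.2809, (1-p)^2 = 0.2209.
T = -0.06/(0.2809 * 0.2209) = -0.96695.
In the p-coordinate, Gamma^(alpha) = Gamma^(0) - (alpha/2)*T with Gamma^(0) = (1/2)*g'(p) = -T/2,
so Gamma^(alpha) = -((1+alpha)/2)*T.
alpha = 0, -(1+alpha)/2 = -0.5.
Gamma = -0.5 * -0.96695 = 0.4835

0.4835


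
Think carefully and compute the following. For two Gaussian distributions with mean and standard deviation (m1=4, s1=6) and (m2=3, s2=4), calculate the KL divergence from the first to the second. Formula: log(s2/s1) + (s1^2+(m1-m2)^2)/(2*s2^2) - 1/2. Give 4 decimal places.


KL divergence between normal distributions:
KL = log(s2/s1) + (s1^2 + (m1-m2)^2)/(2*s2^2) - 1/2.
log(4/6) = -0.405465.
(6^2 + (4-3)^2)/(2*4^2) = (36 + 1)/32 = 1.15625.
KL = -0.405465 + 1.15625 - 0.5 = 0.2508

0.2508


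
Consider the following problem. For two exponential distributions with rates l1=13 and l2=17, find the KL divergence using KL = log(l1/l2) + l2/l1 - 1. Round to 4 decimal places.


KL divergence for exponential family:
KL = log(l1/l2) + l2/l1 - 1.
log(13/17) = -0.268264.
17/13 = 1.307692.
KL = -0.268264 + 1.307692 - 1 = 0.0394

0.0394


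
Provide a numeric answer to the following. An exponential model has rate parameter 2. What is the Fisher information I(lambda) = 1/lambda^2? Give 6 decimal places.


Fisher information for exponential: I(lambda) = 1/lambda^2.
lambda = 2, lambda^2 = 4.
I = 1/4 = 0.250000

0.250000


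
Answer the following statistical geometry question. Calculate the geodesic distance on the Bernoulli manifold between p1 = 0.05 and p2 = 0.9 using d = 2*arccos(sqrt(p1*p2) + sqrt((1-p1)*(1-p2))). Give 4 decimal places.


Geodesic distance on Bernoulli manifold:
d(p1,p2) = 2*arccos(sqrt(p1*p2) + sqrt((1-p1)*(1-p2))).
sqrt(p1*p2) = sqrt(0.05*0.9) = 0.212132.
sqrt((1-p1)*(1-p2)) = sqrt(0.95*0.1) = 0.308221.
arg = 0.212132 + 0.308221 = 0.520353.
d = 2*arccos(0.520353) = 2.0471

2.0471


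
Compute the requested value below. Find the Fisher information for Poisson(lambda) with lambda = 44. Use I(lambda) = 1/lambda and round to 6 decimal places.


Fisher information for Poisson: I(lambda) = 1/lambda.
lambda = 44.
I(lambda) = 1/44 = 0.022727

0.022727


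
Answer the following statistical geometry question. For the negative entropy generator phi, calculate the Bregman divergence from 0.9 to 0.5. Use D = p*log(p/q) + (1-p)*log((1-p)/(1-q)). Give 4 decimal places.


Bregman divergence with negative entropy generator:
D = p*log(p/q) + (1-p)*log((1-p)/(1-q)).
p = 0.9, q = 0.5.
p*log(p/q) = 0.9*log(0.9/0.5) = 0.529008.
(1-p)*log((1-p)/(1-q)) = 0.1*log(0.1/0.5) = -0.160944.
D = 0.529008 + -0.160944 = 0.3681

0.3681


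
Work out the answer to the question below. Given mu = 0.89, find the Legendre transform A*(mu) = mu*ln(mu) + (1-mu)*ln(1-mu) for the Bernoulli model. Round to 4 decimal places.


Legendre transform for Bernoulli:
A*(mu) = mu*log(mu) + (1-mu)*log(1-mu).
mu = 0.89, 1-mu = 0.11.
mu*log(mu) = 0.89*log(0.89) = -0.103715.
(1-mu)*log(1-mu) = 0.11*log(0.11) = -0.2428.
A* = -0.103715 + -0.2428 = -0.3465

-0.3465


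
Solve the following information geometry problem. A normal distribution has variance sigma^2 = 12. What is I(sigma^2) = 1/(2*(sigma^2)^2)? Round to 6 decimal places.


Fisher information for variance: I(sigma^2) = 1/(2*sigma^4).
sigma^2 = 12, so sigma^4 = 144.
I = 1/(2*144) = 1/288 = 0.003472

0.003472


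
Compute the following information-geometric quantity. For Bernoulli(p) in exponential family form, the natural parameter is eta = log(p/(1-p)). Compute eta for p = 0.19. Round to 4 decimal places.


Natural parameter for Bernoulli: eta = log(p/(1-p)).
p = 0.19, 1-p = 0.81.
p/(1-p) = 0.234568.
eta = log(0.234568) = -1.4500

-1.4500


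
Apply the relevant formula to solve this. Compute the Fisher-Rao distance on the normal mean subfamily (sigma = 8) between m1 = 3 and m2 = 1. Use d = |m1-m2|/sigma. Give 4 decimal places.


On the fixed-variance normal subfamily, geodesic distance = |m1-m2|/sigma.
|3 - 1| = 2.
sigma = 8.
d = 2/8 = 0.2500

0.2500


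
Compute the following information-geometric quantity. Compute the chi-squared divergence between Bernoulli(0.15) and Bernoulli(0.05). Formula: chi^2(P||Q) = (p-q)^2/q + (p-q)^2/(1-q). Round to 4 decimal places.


Chi-squared divergence between Bernoulli distributions:
chi^2 = (p-q)^2/q + (p-q)^2/(1-q).
p = 0.15, q = 0.05, p-q = 0.1.
(p-q)^2 = 0.01.
term1 = 0.01/0.05 = 0.2.
term2 = 0.01/0.95 = 0.010526.
chi^2 = 0.2 + 0.010526 = 0.2105

0.2105


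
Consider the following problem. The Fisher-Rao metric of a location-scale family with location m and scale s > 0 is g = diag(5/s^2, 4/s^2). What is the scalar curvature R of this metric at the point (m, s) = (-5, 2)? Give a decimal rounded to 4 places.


The metric has the form g = (A dm^2 + B ds^2)/s^2 with A = 5, B = 4.
Substitute u = sqrt(A/B)*m: g = B*(du^2 + ds^2)/s^2, i.e. B times the
Poincare upper half-plane metric, which has constant Gaussian curvature -1.
Scaling a 2D metric by a constant c divides the Gaussian curvature by c,
so K = -1/B = -1/(4) = -0.2500 everywhere (the point (m, s) = (-5, 2) is irrelevant:
the curvature is constant).
Scalar curvature in dimension 2: R = 2K = -2/(4) = -0.5000.

-0.5000


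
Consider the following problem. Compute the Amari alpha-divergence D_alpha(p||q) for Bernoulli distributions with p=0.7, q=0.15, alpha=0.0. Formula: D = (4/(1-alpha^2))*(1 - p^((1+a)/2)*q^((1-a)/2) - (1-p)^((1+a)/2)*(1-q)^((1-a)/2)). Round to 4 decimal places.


Amari alpha-divergence:
D = (4/(1-alpha^2))*(1 - p^((1+a)/2)*q^((1-a)/2) - (1-p)^((1+a)/2)*(1-q)^((1-a)/2)).
alpha = 0.0, p = 0.7, q = 0.15.
e1 = (1+alpha)/2 = 0.5, e2 = (1-alpha)/2 = 0.5.
t1 = p^e1 * q^e2 = 0.7^0.5 * 0.15^0.5 = 0.324037.
t2 = (1-p)^e1 * (1-q)^e2 = 0.3^0.5 * 0.85^0.5 = 0.504975.
4/(1-alpha^2) = 4.0.
D = 4.0*(1 - 0.324037 - 0.504975) = 0.6840

0.6840


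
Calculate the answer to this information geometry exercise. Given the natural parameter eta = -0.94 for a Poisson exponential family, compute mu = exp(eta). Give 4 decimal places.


Expectation parameter for Poisson exponential family:
mu = exp(eta).
eta = -0.94.
mu = exp(-0.94) = 0.3906

0.3906
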